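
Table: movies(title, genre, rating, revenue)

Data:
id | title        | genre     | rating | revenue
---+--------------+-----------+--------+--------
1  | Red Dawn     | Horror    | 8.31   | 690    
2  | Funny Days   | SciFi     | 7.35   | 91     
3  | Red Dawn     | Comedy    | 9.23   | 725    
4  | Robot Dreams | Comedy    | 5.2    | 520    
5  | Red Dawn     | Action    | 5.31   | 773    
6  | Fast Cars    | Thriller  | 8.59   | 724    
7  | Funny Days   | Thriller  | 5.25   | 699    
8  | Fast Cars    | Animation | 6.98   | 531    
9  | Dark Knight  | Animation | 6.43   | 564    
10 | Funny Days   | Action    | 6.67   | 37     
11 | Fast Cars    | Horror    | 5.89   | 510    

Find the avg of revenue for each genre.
SELECT genre, AVG(revenue) as result
FROM movies
GROUP BY genre

Result:
  Action: 405.00
  Animation: 547.50
  Comedy: 622.50
  Horror: 600.00
  SciFi: 91.00
  Thriller: 711.50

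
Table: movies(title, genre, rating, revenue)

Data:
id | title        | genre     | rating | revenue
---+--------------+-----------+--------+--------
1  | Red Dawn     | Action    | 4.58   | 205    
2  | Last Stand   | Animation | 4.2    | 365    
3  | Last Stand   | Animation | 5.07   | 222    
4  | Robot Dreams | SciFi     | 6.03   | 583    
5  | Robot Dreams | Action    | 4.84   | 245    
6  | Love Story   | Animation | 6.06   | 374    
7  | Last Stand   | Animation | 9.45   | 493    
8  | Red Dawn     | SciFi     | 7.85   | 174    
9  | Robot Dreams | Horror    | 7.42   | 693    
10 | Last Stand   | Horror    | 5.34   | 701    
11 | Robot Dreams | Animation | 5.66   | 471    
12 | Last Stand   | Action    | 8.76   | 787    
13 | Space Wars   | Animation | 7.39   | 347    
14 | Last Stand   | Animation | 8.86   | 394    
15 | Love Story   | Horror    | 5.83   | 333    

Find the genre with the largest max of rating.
SELECT genre, MAX(rating) as val
FROM movies
GROUP BY genre
ORDER BY val DESC
LIMIT 1

Result: Animation with max(rating) = 9.45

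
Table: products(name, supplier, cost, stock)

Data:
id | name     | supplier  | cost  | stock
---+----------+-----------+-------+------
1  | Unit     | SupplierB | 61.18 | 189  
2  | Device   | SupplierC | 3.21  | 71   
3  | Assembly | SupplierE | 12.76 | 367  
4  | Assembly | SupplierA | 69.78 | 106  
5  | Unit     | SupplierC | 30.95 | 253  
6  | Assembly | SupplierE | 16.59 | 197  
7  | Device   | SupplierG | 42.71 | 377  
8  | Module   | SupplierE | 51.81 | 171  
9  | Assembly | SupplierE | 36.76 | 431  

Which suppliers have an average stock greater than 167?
SELECT supplier, AVG(stock)
FROM products
GROUP BY supplier
HAVING AVG(stock) > 167

Result:
  SupplierB: avg=189.00
  SupplierE: avg=291.50
  SupplierG: avg=377.00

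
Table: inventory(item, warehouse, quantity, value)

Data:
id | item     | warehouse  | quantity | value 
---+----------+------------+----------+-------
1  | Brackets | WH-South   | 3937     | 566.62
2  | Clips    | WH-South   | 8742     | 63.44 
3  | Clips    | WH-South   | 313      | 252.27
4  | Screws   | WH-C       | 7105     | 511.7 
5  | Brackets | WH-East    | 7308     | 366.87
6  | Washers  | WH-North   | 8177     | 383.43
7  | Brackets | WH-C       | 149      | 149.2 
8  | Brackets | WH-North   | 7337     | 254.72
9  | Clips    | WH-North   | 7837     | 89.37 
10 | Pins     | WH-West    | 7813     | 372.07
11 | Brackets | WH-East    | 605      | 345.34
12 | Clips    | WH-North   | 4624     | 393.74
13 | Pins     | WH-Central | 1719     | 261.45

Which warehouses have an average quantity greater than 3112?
SELECT warehouse, AVG(quantity)
FROM inventory
GROUP BY warehouse
HAVING AVG(quantity) > 3112

Result:
  WH-C: avg=3627.00
  WH-East: avg=3956.50
  WH-North: avg=6993.75
  WH-South: avg=4330.67
  WH-West: avg=7813.00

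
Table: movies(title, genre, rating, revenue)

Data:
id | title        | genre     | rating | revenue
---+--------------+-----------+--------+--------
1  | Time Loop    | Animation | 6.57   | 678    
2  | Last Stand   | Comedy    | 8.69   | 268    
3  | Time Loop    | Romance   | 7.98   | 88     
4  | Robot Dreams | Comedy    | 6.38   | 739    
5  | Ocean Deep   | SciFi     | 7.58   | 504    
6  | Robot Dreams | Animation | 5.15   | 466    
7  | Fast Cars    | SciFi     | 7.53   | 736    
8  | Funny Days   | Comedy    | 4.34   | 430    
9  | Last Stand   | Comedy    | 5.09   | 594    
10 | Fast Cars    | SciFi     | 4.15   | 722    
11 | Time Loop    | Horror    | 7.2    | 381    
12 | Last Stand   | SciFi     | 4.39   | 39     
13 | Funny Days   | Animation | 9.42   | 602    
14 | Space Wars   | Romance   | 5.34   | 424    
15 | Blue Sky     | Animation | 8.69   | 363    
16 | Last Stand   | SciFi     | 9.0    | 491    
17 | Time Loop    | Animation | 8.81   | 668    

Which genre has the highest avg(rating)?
SELECT genre, AVG(rating) as val
FROM movies
GROUP BY genre
ORDER BY val DESC
LIMIT 1

Result: Animation with avg(rating) = 7.73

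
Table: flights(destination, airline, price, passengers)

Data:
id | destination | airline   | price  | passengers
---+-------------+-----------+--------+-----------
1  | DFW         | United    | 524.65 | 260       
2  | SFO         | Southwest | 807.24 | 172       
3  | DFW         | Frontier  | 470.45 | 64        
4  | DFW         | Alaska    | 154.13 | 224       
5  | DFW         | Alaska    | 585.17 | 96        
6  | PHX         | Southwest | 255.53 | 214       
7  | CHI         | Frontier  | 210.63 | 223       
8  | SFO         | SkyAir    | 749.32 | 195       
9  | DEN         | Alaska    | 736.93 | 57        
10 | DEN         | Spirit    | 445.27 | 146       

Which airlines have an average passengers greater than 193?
SELECT airline, AVG(passengers)
FROM flights
GROUP BY airline
HAVING AVG(passengers) > 193

Result:
  SkyAir: avg=195.00
  United: avg=260.00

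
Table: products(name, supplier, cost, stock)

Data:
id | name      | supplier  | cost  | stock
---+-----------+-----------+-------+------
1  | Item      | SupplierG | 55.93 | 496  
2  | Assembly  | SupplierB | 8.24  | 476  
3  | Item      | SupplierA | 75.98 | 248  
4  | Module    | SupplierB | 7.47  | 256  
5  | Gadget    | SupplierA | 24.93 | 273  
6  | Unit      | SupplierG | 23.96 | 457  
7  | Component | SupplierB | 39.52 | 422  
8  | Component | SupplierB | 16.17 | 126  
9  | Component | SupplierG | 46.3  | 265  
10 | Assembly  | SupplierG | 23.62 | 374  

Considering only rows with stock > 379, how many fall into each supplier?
SELECT supplier, COUNT(*)
FROM products
WHERE stock > 379
GROUP BY supplier

Note: WHERE filters rows before grouping.

Result:
  SupplierB: 2
  SupplierG: 2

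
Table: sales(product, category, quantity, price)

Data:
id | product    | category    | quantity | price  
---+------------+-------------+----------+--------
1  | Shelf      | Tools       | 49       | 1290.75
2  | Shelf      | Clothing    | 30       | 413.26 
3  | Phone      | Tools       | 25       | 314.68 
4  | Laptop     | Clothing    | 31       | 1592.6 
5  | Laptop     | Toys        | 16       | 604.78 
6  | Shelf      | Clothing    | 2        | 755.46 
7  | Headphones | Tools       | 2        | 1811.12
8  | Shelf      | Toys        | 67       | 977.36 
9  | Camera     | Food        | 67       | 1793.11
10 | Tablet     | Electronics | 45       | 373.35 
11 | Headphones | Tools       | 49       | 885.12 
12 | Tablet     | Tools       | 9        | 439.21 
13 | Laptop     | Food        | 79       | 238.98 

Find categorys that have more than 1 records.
SELECT category, COUNT(*) as cnt
FROM sales
GROUP BY category
HAVING COUNT(*) > 1

Result:
  Clothing: 3
  Food: 2
  Tools: 5
  Toys: 2

Note: HAVING filters groups after aggregation, WHERE filters rows before.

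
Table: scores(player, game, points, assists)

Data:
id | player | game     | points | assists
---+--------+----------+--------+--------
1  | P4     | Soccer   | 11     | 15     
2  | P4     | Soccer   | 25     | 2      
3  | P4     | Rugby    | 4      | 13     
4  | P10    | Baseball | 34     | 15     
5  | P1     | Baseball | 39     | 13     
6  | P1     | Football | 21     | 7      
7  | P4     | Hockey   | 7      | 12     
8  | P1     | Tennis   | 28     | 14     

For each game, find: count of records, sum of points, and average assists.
SELECT game,
       COUNT(*) as cnt,
       SUM(points) as total_points,
       AVG(assists) as avg_assists
FROM scores
GROUP BY game

Result:
  Baseball: 2 records, 73 total points, 14.00 avg assists
  Football: 1 records, 21 total points, 7.00 avg assists
  Hockey: 1 records, 7 total points, 12.00 avg assists
  Rugby: 1 records, 4 total points, 13.00 avg assists
  Soccer: 2 records, 36 total points, 8.50 avg assists
  Tennis: 1 records, 28 total points, 14.00 avg assists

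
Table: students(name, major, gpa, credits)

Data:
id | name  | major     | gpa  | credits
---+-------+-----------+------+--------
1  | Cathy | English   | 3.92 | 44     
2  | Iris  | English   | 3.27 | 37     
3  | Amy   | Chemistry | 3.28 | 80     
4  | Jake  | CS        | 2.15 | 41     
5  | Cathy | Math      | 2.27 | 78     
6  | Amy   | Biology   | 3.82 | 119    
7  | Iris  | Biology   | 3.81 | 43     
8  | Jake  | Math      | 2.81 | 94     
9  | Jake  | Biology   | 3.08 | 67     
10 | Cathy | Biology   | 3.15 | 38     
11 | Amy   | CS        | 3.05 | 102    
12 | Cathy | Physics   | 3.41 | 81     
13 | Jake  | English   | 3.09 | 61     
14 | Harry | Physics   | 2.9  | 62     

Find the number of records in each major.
SELECT major, COUNT(*) as count
FROM students
GROUP BY major

Result:
  Biology: 4
  CS: 2
  Chemistry: 1
  English: 3
  Math: 2
  Physics: 2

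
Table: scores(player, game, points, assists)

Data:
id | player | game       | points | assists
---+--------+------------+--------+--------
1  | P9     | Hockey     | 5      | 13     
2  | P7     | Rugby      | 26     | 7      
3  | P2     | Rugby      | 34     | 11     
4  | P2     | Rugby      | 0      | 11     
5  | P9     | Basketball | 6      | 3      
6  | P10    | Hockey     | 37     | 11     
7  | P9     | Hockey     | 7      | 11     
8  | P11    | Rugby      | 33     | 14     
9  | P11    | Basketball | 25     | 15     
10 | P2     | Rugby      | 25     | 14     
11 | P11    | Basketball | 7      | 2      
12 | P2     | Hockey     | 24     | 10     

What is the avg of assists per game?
SELECT game, AVG(assists) as result
FROM scores
GROUP BY game

Result:
  Basketball: 6.67
  Hockey: 11.25
  Rugby: 11.40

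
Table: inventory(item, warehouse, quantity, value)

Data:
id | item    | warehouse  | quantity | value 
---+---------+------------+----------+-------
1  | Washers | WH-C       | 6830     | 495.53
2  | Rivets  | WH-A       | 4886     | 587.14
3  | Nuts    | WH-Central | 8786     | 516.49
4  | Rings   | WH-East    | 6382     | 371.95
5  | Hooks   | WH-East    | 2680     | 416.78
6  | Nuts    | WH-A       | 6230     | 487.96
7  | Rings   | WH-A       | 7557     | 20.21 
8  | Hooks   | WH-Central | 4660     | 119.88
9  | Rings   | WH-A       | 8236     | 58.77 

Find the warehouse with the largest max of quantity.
SELECT warehouse, MAX(quantity) as val
FROM inventory
GROUP BY warehouse
ORDER BY val DESC
LIMIT 1

Result: WH-Central with max(quantity) = 8786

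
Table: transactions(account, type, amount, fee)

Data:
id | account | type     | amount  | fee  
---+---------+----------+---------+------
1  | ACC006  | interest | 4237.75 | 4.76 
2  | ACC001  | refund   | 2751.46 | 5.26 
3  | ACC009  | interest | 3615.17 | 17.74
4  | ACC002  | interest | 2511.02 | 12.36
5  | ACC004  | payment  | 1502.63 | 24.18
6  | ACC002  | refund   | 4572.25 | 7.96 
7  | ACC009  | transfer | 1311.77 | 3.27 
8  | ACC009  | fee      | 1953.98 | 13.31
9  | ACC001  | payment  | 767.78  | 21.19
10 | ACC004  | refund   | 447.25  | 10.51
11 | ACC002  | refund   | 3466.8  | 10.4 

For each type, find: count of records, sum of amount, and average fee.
SELECT type,
       COUNT(*) as cnt,
       SUM(amount) as total_amount,
       AVG(fee) as avg_fee
FROM transactions
GROUP BY type

Result:
  fee: 1 records, 1953.98 total amount, 13.31 avg fee
  interest: 3 records, 10363.94 total amount, 11.62 avg fee
  payment: 2 records, 2270.41 total amount, 22.69 avg fee
  refund: 4 records, 11237.76 total amount, 8.53 avg fee
  transfer: 1 records, 1311.77 total amount, 3.27 avg fee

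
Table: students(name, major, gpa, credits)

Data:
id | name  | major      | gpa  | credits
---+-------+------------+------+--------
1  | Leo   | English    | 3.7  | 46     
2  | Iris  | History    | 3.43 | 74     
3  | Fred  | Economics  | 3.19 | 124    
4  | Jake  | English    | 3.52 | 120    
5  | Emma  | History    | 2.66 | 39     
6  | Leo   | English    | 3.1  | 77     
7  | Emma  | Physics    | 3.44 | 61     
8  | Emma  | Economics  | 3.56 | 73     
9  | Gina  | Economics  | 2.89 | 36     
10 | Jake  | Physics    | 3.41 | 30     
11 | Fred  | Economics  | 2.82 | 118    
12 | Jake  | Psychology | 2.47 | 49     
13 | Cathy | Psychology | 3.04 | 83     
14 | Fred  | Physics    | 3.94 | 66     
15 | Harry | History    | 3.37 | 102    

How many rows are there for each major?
SELECT major, COUNT(*) as count
FROM students
GROUP BY major

Result:
  Economics: 4
  English: 3
  History: 3
  Physics: 3
  Psychology: 2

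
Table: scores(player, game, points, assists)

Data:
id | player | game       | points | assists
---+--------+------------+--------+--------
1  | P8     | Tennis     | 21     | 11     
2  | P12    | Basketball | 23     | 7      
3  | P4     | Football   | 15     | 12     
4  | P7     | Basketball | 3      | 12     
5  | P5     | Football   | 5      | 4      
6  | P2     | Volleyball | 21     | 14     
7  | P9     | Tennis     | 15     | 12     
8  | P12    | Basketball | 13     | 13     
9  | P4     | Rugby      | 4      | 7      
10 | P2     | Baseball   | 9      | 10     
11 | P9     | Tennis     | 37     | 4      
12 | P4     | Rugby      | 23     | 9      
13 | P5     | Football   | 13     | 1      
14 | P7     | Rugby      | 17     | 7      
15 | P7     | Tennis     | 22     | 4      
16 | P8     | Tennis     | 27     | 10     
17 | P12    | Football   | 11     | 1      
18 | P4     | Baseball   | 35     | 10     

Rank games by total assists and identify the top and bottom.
SELECT game, SUM(assists)
FROM scores
GROUP BY game
ORDER BY SUM(assists)

All groups:
  Volleyball: 14
  Football: 18
  Baseball: 20
  Rugby: 23
  Basketball: 32
  Tennis: 41

Highest: Tennis (41)
Lowest: Volleyball (14)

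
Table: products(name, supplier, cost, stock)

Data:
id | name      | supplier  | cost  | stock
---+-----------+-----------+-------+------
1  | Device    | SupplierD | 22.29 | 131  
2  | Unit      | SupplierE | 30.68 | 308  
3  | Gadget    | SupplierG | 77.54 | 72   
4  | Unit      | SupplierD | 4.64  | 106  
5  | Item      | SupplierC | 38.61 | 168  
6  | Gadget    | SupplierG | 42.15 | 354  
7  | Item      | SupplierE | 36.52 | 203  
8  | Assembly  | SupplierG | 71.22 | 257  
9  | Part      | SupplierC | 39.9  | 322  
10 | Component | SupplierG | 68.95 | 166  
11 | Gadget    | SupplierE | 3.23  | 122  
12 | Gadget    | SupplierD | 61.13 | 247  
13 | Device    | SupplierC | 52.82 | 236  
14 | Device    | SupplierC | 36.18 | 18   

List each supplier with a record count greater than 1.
SELECT supplier, COUNT(*) as cnt
FROM products
GROUP BY supplier
HAVING COUNT(*) > 1

Result:
  SupplierC: 4
  SupplierD: 3
  SupplierE: 3
  SupplierG: 4

Note: HAVING filters groups after aggregation, WHERE filters rows before.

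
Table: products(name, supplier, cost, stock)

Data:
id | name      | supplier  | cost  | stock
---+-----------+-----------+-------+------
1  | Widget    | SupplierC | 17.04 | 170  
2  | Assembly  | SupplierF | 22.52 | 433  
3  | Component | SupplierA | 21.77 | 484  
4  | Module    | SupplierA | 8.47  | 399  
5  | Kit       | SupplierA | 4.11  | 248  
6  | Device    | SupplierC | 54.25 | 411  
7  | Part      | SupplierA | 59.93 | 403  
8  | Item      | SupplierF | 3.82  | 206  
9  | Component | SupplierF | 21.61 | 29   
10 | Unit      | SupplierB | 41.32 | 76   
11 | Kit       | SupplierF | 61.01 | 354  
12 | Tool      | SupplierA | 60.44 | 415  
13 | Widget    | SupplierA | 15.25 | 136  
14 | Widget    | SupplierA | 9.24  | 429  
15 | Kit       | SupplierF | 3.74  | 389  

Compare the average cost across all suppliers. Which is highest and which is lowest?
SELECT supplier, AVG(cost)
FROM products
GROUP BY supplier
ORDER BY AVG(cost)

All groups:
  SupplierF: 22.54
  SupplierA: 25.60
  SupplierC: 35.65
  SupplierB: 41.32

Highest: SupplierB (41.32)
Lowest: SupplierF (22.54)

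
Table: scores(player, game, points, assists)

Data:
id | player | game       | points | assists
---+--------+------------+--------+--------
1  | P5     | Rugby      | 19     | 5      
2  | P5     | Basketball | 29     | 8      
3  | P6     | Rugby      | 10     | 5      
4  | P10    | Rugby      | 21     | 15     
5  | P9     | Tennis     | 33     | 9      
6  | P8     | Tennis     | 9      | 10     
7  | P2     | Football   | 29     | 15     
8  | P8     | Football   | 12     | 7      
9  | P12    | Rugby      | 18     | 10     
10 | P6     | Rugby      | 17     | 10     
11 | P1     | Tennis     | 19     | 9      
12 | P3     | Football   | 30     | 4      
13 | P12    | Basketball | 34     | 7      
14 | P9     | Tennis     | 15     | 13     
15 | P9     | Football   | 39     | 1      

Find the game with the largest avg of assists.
SELECT game, AVG(assists) as val
FROM scores
GROUP BY game
ORDER BY val DESC
LIMIT 1

Result: Tennis with avg(assists) = 10.25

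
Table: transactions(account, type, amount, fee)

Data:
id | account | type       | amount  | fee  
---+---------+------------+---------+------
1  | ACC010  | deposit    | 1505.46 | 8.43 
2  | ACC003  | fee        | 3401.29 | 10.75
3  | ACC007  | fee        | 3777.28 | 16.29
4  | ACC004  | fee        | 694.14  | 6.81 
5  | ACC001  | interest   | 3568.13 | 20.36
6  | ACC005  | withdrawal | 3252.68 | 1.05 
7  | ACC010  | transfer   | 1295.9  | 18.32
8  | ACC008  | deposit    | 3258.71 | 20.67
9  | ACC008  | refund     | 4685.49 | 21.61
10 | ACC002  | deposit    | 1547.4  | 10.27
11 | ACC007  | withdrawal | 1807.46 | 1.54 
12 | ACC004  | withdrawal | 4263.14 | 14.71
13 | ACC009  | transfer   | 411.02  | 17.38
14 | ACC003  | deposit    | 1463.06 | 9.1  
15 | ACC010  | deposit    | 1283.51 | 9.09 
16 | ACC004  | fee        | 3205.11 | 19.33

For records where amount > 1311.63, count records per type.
SELECT type, COUNT(*)
FROM transactions
WHERE amount > 1311.63
GROUP BY type

Note: WHERE filters rows before grouping.

Result:
  deposit: 4
  fee: 3
  interest: 1
  refund: 1
  withdrawal: 3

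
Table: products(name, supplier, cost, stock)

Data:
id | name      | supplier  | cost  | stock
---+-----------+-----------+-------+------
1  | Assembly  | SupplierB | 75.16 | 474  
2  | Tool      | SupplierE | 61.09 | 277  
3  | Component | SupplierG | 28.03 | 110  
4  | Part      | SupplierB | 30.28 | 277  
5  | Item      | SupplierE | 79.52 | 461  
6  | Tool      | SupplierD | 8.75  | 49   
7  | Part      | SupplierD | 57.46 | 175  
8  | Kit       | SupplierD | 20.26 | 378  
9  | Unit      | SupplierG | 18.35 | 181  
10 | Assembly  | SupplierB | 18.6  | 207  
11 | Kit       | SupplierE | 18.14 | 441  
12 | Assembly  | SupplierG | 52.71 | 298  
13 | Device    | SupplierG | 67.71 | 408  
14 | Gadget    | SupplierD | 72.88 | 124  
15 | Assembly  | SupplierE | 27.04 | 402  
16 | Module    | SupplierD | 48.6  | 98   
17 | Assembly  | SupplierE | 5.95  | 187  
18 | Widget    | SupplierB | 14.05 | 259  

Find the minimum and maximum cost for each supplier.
SELECT supplier, MIN(cost), MAX(cost)
FROM products
GROUP BY supplier

Result:
  SupplierB: min=14.05, max=75.16
  SupplierD: min=8.75, max=72.88
  SupplierE: min=5.95, max=79.52
  SupplierG: min=18.35, max=67.71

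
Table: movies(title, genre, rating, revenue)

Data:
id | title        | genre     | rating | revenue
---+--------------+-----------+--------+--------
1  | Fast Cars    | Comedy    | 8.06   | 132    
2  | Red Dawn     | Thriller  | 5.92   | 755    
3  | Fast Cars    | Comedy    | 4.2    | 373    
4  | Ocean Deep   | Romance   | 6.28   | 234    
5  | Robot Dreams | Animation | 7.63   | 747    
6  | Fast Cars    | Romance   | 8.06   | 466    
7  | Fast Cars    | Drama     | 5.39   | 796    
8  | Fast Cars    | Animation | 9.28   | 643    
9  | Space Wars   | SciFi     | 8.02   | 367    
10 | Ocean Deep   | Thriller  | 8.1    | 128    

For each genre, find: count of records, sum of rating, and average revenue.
SELECT genre,
       COUNT(*) as cnt,
       SUM(rating) as total_rating,
       AVG(revenue) as avg_revenue
FROM movies
GROUP BY genre

Result:
  Animation: 2 records, 16.91 total rating, 695.00 avg revenue
  Comedy: 2 records, 12.26 total rating, 252.50 avg revenue
  Drama: 1 records, 5.39 total rating, 796.00 avg revenue
  Romance: 2 records, 14.34 total rating, 350.00 avg revenue
  SciFi: 1 records, 8.02 total rating, 367.00 avg revenue
  Thriller: 2 records, 14.02 total rating, 441.50 avg revenue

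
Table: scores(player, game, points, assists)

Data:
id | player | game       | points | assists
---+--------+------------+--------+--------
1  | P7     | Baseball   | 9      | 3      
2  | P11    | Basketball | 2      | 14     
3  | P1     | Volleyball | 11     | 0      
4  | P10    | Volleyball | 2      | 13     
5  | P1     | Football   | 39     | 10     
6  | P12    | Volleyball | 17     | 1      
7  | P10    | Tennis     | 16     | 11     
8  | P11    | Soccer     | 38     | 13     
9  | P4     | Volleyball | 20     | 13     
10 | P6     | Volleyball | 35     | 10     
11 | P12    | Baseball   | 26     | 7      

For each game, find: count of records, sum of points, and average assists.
SELECT game,
       COUNT(*) as cnt,
       SUM(points) as total_points,
       AVG(assists) as avg_assists
FROM scores
GROUP BY game

Result:
  Baseball: 2 records, 35 total points, 5.00 avg assists
  Basketball: 1 records, 2 total points, 14.00 avg assists
  Football: 1 records, 39 total points, 10.00 avg assists
  Soccer: 1 records, 38 total points, 13.00 avg assists
  Tennis: 1 records, 16 total points, 11.00 avg assists
  Volleyball: 5 records, 85 total points, 7.40 avg assists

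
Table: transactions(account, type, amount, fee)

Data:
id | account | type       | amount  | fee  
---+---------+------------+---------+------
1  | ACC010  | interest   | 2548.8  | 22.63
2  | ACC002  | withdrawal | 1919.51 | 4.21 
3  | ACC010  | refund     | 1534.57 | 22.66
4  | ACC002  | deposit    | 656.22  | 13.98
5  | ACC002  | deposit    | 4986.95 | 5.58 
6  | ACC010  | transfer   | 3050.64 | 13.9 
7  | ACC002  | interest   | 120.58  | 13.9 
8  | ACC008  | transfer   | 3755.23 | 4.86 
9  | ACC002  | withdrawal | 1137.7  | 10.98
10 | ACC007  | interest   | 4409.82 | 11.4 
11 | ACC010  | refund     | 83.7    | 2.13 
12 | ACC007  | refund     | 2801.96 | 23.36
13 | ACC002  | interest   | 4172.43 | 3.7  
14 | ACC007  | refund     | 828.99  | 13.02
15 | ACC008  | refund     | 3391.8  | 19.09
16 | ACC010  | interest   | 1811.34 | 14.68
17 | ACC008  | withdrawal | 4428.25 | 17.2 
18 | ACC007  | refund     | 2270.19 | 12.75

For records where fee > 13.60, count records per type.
SELECT type, COUNT(*)
FROM transactions
WHERE fee > 13.60
GROUP BY type

Note: WHERE filters rows before grouping.

Result:
  deposit: 1
  interest: 3
  refund: 3
  transfer: 1
  withdrawal: 1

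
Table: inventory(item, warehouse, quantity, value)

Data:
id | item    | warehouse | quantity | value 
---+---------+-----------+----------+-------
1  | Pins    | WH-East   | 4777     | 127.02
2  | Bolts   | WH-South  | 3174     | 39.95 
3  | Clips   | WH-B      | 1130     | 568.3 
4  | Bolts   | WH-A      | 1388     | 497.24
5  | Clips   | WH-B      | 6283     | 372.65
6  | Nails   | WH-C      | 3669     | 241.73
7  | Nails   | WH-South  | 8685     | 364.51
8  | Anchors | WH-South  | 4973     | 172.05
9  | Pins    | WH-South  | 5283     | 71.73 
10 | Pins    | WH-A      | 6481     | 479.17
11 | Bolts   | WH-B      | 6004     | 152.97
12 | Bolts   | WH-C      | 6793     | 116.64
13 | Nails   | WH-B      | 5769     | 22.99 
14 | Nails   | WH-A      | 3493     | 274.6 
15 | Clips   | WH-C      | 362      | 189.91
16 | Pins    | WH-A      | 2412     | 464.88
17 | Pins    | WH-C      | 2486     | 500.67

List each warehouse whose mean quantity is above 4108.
SELECT warehouse, AVG(quantity)
FROM inventory
GROUP BY warehouse
HAVING AVG(quantity) > 4108

Result:
  WH-B: avg=4796.50
  WH-East: avg=4777.00
  WH-South: avg=5528.75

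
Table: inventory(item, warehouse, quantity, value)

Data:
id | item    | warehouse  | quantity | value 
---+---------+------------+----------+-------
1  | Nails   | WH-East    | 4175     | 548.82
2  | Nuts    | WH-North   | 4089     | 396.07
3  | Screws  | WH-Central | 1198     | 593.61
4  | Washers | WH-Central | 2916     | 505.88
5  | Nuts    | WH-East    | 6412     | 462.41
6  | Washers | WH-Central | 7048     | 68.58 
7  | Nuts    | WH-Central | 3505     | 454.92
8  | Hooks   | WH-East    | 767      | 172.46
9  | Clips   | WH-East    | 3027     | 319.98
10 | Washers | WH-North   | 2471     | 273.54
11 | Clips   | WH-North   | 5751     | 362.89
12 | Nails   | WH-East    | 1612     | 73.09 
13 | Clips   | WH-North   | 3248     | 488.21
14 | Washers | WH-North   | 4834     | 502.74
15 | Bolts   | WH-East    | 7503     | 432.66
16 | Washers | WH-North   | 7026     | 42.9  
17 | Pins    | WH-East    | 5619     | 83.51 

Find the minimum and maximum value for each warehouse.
SELECT warehouse, MIN(value), MAX(value)
FROM inventory
GROUP BY warehouse

Result:
  WH-Central: min=68.58, max=593.61
  WH-East: min=73.09, max=548.82
  WH-North: min=42.90, max=502.74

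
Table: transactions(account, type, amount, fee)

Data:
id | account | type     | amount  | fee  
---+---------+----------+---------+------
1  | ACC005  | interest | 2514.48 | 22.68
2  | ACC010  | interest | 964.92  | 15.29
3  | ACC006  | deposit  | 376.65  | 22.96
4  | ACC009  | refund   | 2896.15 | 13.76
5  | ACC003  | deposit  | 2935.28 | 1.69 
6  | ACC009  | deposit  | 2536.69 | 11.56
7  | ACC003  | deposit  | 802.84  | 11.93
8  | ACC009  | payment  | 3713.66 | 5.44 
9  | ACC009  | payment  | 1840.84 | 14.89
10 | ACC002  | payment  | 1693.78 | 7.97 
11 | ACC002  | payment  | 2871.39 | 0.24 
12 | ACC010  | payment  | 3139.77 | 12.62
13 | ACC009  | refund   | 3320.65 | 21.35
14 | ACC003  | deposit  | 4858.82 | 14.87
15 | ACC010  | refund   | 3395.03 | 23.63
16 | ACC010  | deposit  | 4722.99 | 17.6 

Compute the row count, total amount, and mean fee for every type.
SELECT type,
       COUNT(*) as cnt,
       SUM(amount) as total_amount,
       AVG(fee) as avg_fee
FROM transactions
GROUP BY type

Result:
  deposit: 6 records, 16233.27 total amount, 13.44 avg fee
  interest: 2 records, 3479.40 total amount, 18.99 avg fee
  payment: 5 records, 13259.44 total amount, 8.23 avg fee
  refund: 3 records, 9611.83 total amount, 19.58 avg fee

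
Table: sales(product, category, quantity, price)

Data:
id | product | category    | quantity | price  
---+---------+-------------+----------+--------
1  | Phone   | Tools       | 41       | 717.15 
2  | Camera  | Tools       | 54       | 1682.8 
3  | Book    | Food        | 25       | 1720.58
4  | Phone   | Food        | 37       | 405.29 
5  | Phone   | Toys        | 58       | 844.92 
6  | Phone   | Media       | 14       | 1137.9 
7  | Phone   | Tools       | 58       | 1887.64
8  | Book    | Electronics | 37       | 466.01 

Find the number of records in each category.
SELECT category, COUNT(*) as count
FROM sales
GROUP BY category

Result:
  Electronics: 1
  Food: 2
  Media: 1
  Tools: 3
  Toys: 1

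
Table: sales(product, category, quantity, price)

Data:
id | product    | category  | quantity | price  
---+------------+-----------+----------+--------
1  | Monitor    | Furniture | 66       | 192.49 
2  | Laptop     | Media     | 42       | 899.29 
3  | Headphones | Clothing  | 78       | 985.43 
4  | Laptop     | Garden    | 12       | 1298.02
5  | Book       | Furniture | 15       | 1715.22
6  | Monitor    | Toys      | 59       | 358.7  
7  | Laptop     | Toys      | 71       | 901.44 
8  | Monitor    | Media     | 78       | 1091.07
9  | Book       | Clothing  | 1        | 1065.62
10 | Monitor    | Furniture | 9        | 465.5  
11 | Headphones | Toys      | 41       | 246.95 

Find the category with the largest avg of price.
SELECT category, AVG(price) as val
FROM sales
GROUP BY category
ORDER BY val DESC
LIMIT 1

Result: Garden with avg(price) = 1298.02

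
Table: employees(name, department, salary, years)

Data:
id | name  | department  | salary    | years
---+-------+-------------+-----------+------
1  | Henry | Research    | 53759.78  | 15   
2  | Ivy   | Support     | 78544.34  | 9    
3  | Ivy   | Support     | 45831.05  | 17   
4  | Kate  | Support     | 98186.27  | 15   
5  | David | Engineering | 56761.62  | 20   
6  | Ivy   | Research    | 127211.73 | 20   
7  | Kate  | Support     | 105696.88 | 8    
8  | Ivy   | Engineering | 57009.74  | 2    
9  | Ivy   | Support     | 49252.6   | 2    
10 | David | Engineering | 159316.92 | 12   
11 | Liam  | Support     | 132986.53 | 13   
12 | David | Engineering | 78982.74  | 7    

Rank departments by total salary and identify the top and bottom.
SELECT department, SUM(salary)
FROM employees
GROUP BY department
ORDER BY SUM(salary)

All groups:
  Research: 180971.51
  Engineering: 352071.02
  Support: 510497.67

Highest: Support (510497.67)
Lowest: Research (180971.51)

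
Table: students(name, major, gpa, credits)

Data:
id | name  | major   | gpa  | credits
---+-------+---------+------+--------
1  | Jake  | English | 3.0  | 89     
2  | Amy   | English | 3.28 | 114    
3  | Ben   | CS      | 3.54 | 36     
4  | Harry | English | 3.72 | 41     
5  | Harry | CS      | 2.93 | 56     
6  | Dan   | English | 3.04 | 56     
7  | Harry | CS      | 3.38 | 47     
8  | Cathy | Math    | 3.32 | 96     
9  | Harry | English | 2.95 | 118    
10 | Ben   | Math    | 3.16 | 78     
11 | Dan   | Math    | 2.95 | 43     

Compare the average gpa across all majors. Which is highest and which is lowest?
SELECT major, AVG(gpa)
FROM students
GROUP BY major
ORDER BY AVG(gpa)

All groups:
  Math: 3.14
  English: 3.20
  CS: 3.28

Highest: CS (3.28)
Lowest: Math (3.14)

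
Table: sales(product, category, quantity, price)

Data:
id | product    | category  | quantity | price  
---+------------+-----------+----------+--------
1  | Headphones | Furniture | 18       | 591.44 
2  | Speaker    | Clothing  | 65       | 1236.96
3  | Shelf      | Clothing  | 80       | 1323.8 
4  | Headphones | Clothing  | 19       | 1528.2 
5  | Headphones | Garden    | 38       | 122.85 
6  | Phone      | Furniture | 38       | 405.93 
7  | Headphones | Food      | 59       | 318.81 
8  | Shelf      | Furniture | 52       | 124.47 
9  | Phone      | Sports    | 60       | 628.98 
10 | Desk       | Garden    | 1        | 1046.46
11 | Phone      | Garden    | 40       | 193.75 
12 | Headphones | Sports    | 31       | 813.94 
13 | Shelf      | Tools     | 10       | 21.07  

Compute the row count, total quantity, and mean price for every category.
SELECT category,
       COUNT(*) as cnt,
       SUM(quantity) as total_quantity,
       AVG(price) as avg_price
FROM sales
GROUP BY category

Result:
  Clothing: 3 records, 164 total quantity, 1362.99 avg price
  Food: 1 records, 59 total quantity, 318.81 avg price
  Furniture: 3 records, 108 total quantity, 373.95 avg price
  Garden: 3 records, 79 total quantity, 454.35 avg price
  Sports: 2 records, 91 total quantity, 721.46 avg price
  Tools: 1 records, 10 total quantity, 21.07 avg price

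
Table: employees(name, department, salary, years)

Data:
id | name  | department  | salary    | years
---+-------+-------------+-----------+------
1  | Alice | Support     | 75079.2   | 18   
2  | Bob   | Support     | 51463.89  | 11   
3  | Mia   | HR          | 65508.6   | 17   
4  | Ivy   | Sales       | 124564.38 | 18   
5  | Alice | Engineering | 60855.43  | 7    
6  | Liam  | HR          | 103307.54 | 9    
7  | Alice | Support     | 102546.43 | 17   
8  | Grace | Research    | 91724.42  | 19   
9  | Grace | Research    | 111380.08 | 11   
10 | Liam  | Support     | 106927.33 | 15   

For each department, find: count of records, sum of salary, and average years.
SELECT department,
       COUNT(*) as cnt,
       SUM(salary) as total_salary,
       AVG(years) as avg_years
FROM employees
GROUP BY department

Result:
  Engineering: 1 records, 60855.43 total salary, 7.00 avg years
  HR: 2 records, 168816.14 total salary, 13.00 avg years
  Research: 2 records, 203104.50 total salary, 15.00 avg years
  Sales: 1 records, 124564.38 total salary, 18.00 avg years
  Support: 4 records, 336016.85 total salary, 15.25 avg years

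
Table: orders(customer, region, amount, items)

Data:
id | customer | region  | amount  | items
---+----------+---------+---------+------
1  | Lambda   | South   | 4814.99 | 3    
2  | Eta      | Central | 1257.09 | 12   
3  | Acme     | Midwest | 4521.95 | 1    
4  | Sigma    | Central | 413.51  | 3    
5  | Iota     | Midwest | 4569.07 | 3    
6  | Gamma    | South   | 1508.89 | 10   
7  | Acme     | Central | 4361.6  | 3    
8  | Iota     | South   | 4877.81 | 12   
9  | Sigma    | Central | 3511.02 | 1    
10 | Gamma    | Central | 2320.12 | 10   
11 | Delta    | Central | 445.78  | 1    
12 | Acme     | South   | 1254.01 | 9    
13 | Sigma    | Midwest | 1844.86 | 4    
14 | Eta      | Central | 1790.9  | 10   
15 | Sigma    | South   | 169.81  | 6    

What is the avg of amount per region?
SELECT region, AVG(amount) as result
FROM orders
GROUP BY region

Result:
  Central: 2014.29
  Midwest: 3645.29
  South: 2525.10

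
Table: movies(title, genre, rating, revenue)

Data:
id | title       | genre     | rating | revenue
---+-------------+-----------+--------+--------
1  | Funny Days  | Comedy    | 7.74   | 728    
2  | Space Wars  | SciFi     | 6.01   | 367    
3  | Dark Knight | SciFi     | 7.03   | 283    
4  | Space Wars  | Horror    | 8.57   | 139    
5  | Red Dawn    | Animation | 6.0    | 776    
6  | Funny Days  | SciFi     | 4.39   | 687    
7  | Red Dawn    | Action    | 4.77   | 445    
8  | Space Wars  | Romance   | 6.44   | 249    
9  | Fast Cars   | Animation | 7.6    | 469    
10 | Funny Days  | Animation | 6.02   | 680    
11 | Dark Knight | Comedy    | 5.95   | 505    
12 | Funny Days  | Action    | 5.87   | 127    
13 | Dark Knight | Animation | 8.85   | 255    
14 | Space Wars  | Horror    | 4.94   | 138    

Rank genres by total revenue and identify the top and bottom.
SELECT genre, SUM(revenue)
FROM movies
GROUP BY genre
ORDER BY SUM(revenue)

All groups:
  Romance: 249
  Horror: 277
  Action: 572
  Comedy: 1233
  SciFi: 1337
  Animation: 2180

Highest: Animation (2180)
Lowest: Romance (249)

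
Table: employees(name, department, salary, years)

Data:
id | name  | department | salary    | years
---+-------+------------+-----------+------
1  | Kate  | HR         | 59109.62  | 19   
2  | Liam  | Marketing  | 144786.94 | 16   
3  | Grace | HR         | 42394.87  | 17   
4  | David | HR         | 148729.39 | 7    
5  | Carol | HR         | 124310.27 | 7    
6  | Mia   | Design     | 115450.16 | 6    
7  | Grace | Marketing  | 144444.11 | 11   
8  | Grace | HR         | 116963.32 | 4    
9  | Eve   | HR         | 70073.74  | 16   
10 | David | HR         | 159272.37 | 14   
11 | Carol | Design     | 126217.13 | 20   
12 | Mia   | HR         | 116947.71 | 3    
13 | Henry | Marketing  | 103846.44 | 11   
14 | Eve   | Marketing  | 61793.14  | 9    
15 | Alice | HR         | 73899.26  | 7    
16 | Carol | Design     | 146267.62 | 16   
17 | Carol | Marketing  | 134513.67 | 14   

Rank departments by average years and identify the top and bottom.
SELECT department, AVG(years)
FROM employees
GROUP BY department
ORDER BY AVG(years)

All groups:
  HR: 10.44
  Marketing: 12.20
  Design: 14.00

Highest: Design (14.00)
Lowest: HR (10.44)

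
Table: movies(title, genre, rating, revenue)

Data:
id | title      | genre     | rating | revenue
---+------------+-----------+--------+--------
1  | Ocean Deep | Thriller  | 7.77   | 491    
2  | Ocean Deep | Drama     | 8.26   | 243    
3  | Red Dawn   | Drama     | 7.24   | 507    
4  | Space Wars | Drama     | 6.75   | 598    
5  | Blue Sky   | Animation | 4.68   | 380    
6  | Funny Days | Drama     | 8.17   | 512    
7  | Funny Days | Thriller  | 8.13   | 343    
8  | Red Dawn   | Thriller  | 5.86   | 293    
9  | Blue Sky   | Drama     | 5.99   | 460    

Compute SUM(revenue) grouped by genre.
SELECT genre, SUM(revenue) as result
FROM movies
GROUP BY genre

Result:
  Animation: 380
  Drama: 2320
  Thriller: 1127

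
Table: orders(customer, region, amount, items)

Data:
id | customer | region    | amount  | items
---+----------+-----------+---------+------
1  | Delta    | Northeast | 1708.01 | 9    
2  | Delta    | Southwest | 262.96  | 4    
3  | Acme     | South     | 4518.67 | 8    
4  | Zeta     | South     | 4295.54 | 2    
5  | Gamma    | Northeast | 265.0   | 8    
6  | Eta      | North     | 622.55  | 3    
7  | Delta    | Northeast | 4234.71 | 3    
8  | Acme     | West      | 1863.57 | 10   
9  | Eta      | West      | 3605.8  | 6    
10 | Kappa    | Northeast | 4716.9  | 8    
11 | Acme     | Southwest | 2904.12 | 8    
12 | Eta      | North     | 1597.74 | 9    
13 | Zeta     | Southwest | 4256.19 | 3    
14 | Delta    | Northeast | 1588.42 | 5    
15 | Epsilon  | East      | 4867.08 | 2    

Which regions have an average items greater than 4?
SELECT region, AVG(items)
FROM orders
GROUP BY region
HAVING AVG(items) > 4

Result:
  North: avg=6.00
  Northeast: avg=6.60
  South: avg=5.00
  Southwest: avg=5.00
  West: avg=8.00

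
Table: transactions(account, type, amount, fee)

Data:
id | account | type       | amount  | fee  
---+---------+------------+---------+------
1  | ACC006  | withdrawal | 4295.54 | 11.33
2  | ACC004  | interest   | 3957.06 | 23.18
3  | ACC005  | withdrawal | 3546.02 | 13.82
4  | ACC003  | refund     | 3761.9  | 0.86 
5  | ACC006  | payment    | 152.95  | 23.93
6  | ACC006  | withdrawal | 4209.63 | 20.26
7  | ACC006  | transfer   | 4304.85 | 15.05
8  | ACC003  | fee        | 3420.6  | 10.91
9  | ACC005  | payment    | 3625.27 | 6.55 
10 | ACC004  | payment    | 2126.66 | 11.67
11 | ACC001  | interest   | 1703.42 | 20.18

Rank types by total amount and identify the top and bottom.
SELECT type, SUM(amount)
FROM transactions
GROUP BY type
ORDER BY SUM(amount)

All groups:
  fee: 3420.60
  refund: 3761.90
  transfer: 4304.85
  interest: 5660.48
  payment: 5904.88
  withdrawal: 12051.19

Highest: withdrawal (12051.19)
Lowest: fee (3420.60)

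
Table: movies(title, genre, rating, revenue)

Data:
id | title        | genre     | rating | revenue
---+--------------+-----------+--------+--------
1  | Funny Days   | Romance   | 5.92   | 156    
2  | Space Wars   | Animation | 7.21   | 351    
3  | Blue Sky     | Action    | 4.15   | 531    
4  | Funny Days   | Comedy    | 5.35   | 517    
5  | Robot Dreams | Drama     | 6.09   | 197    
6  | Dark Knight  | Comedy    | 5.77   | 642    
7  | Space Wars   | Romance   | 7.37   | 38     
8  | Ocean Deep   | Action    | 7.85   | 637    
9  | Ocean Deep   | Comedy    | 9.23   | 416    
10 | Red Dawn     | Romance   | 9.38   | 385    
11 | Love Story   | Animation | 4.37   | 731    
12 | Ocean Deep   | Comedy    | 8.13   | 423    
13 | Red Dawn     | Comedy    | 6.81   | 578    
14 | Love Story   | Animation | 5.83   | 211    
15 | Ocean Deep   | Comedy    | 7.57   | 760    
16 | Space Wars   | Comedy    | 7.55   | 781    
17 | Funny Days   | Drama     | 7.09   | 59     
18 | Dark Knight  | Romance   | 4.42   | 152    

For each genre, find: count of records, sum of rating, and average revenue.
SELECT genre,
       COUNT(*) as cnt,
       SUM(rating) as total_rating,
       AVG(revenue) as avg_revenue
FROM movies
GROUP BY genre

Result:
  Action: 2 records, 12.00 total rating, 584.00 avg revenue
  Animation: 3 records, 17.41 total rating, 431.00 avg revenue
  Comedy: 7 records, 50.41 total rating, 588.14 avg revenue
  Drama: 2 records, 13.18 total rating, 128.00 avg revenue
  Romance: 4 records, 27.09 total rating, 182.75 avg revenue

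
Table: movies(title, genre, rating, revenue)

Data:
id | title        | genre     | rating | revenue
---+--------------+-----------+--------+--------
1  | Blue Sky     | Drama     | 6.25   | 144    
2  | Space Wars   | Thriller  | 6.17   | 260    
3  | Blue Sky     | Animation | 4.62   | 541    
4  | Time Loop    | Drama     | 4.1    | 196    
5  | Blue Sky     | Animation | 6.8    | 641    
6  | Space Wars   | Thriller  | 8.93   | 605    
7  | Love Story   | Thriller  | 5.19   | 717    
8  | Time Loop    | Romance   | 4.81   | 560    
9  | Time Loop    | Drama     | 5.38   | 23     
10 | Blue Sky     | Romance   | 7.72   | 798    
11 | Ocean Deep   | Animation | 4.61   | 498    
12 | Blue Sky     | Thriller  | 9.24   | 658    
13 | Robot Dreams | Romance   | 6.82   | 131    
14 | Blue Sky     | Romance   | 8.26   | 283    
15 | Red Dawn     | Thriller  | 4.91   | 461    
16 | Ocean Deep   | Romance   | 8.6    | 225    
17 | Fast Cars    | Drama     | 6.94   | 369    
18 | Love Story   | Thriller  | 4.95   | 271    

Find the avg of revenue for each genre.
SELECT genre, AVG(revenue) as result
FROM movies
GROUP BY genre

Result:
  Animation: 560.00
  Drama: 183.00
  Romance: 399.40
  Thriller: 495.33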